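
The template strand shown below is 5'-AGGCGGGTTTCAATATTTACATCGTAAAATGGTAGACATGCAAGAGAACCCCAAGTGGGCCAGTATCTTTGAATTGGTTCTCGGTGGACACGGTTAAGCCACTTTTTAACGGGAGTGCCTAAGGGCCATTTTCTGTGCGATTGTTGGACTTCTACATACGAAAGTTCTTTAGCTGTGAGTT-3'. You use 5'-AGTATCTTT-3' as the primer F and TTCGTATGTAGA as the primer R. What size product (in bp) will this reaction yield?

Scanning the template, AGTATCTTT occurs at positions 62–70; this primer anneals to the bottom strand there with its 3' end pointing downstream.
The reverse primer's reverse complement is TCTACATACGAA, which matches the template at positions 151–162.
Product length = (reverse-primer end) − (forward-primer start) + 1 = 162 − 62 + 1 = 101 bp.

101 bp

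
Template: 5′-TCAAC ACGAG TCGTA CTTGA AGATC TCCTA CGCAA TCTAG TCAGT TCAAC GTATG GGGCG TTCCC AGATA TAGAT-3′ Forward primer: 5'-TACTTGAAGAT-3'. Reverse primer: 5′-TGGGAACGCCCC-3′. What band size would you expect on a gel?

Scanning the template, TACTTGAAGAT occurs at positions 14–24; this primer anneals to the bottom strand there with its 3' end pointing downstream.
The reverse primer's reverse complement is GGGGCGTTCCCA, which matches the template at positions 55–66.
The product runs from position 14 to position 66, so its length is 66 − 14 + 1 = 53 bp.

53 bp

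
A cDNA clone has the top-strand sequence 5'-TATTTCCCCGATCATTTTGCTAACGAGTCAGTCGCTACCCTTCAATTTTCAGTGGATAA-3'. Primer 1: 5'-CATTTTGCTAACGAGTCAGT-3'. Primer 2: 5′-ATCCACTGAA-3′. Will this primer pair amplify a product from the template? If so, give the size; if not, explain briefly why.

Yes — a 45 bp product.

Primer 1 (CATTTTGCTAACGAGTCAGT) matches the top strand at positions 13–32; it acts as a forward primer.
Primer 2's reverse complement is TTCAGTGGAT, matching the top strand at positions 48–57; it acts as a reverse primer.
The 3' ends face each other across positions 13–57, giving a 45 bp product.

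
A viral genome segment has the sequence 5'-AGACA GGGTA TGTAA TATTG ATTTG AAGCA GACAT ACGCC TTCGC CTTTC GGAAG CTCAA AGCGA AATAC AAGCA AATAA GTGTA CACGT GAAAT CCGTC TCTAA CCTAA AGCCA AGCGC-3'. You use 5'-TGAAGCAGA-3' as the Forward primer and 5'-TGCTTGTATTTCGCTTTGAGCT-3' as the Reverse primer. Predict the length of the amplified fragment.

Scanning the template, TGAAGCAGA occurs at positions 24–32; this primer anneals to the bottom strand there with its 3' end pointing downstream.
The reverse primer's reverse complement is AGCTCAAAGCGAAATACAAGCA, which matches the template at positions 54–75.
The product runs from position 24 to position 75, so its length is 75 − 24 + 1 = 52 bp.

52 bp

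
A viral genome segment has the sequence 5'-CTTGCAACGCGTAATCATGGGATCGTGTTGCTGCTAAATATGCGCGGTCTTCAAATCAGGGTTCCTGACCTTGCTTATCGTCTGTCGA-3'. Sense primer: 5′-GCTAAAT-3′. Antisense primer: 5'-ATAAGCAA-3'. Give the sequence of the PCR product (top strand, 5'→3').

Forward primer GCTAAAT is found on the top strand at positions 33–39.
Taking the reverse complement of ATAAGCAA gives TTGCTTAT, found at positions 71–78 on the template; the primer anneals here to the top strand with its 3' end pointing upstream.
The product is the template from position 33 through 78 (46 bp).

5'-GCTAAATATGCGCGGTCTTCAAATCAGGGTTCCTGACCTTGCTTAT-3'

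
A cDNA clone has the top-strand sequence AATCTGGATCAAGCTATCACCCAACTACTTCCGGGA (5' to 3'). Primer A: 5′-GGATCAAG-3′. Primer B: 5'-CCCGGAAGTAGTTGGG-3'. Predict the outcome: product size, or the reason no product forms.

Yes — a 30 bp product.

Primer A (GGATCAAG) matches the top strand at positions 6–13; it acts as a forward primer.
Primer B's reverse complement is CCCAACTACTTCCGGG, matching the top strand at positions 20–35; it acts as a reverse primer.
The 3' ends face each other across positions 6–35, giving a 30 bp product.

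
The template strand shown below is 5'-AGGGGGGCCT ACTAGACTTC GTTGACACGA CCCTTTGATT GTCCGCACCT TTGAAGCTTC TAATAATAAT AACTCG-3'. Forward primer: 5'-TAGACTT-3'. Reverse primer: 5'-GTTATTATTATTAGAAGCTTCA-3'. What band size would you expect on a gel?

Scanning the template, TAGACTT occurs at positions 13–19; this primer anneals to the bottom strand there with its 3' end pointing downstream.
The reverse primer's reverse complement is TGAAGCTTCTAATAATAATAAC, which matches the template at positions 52–73.
Product length = (reverse-primer end) − (forward-primer start) + 1 = 73 − 13 + 1 = 61 bp.

61 bp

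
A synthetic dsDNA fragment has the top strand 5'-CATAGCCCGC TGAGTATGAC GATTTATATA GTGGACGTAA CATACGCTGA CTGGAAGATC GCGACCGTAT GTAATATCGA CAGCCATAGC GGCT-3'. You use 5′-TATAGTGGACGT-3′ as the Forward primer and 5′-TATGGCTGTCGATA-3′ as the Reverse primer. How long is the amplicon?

Forward primer TATAGTGGACGT is found on the top strand at positions 27–38.
Taking the reverse complement of TATGGCTGTCGATA gives TATCGACAGCCATA, found at positions 75–88 on the template; the primer anneals here to the top strand with its 3' end pointing upstream.
Amplicon spans positions 27–88: 62 bp.

62 bp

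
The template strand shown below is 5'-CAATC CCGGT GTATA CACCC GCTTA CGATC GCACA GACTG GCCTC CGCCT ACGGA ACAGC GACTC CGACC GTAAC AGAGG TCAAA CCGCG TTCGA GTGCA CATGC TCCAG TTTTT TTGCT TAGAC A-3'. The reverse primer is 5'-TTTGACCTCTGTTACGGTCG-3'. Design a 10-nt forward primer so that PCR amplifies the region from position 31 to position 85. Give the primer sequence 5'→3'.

The reverse primer's reverse complement CGACCGTAACAGAGGTCAAA matches the template at positions 66–85; the product starts at position 31.
The forward primer is identical to the top strand over positions 31–40: GCACAGACTG.

5'-GCACAGACTG-3'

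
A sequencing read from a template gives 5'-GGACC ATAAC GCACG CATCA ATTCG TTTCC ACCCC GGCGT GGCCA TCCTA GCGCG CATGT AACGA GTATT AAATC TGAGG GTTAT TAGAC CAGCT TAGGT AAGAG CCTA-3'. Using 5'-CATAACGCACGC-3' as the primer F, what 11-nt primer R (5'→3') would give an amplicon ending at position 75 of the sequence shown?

5'-GATTTAATACT-3'

The forward primer binds at positions 5–16; the product's 3' end on the top strand is position 75.
The reverse primer anneals to the top strand over positions 65–75, i.e. to AGTATTAAATC.
Its sequence written 5'→3' is the reverse complement: GATTTAATACT.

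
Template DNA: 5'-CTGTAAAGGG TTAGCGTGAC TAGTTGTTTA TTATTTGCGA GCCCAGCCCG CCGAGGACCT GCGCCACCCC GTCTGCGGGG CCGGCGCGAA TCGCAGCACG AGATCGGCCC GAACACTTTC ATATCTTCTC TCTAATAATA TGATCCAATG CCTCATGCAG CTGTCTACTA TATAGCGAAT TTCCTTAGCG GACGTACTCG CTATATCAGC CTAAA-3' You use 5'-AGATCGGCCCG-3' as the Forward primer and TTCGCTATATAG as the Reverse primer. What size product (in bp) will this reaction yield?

Forward primer AGATCGGCCCG is found on the top strand at positions 101–111.
Taking the reverse complement of TTCGCTATATAG gives CTATATAGCGAA, found at positions 168–179 on the template; the primer anneals here to the top strand with its 3' end pointing upstream.
Amplicon spans positions 101–179: 79 bp.

79 bp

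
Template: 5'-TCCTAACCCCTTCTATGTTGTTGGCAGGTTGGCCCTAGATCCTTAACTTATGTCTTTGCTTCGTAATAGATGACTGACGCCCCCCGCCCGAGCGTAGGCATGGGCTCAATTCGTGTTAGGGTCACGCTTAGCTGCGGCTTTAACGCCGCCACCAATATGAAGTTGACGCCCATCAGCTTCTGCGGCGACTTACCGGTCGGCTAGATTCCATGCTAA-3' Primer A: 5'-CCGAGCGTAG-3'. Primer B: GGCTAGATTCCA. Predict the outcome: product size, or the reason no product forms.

Primer A (CCGAGCGTAG) matches the top strand at positions 88–97 (3' end points downstream).
Primer B (GGCTAGATTCCA) also matches the top strand directly, at positions 199–210 — its reverse complement TGGAATCTAGCC is not present.
Both primers anneal to the bottom strand with 3' ends pointing the same way, so neither can prime synthesis back toward the other.

No product — both primers anneal to the same strand and extend in the same direction.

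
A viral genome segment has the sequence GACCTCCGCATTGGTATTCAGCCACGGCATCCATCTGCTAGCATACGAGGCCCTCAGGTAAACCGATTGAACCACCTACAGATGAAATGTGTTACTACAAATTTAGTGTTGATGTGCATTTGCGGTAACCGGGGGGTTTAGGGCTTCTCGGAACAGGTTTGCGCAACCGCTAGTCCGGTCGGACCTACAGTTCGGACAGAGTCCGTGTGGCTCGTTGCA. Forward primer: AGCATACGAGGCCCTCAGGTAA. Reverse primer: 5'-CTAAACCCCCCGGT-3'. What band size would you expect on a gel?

102 bp

The forward primer matches the template at positions 40–61.
Reverse complement of the reverse primer: ACCGGGGGGTTTAG. This occurs on the top strand at positions 128–141.
The product runs from position 40 to position 141, so its length is 141 − 40 + 1 = 102 bp.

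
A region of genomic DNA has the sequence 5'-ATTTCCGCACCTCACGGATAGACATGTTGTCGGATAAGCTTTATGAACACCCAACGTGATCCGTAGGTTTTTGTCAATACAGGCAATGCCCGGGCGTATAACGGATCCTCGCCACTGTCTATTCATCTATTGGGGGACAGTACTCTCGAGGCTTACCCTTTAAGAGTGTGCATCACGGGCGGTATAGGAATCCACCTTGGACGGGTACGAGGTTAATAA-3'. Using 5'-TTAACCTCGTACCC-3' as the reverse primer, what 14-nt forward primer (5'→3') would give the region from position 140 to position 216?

5'-GTACTCTCGAGGCT-3'

The reverse primer's reverse complement GGGTACGAGGTTAA matches the template at positions 203–216; the product starts at position 140.
The forward primer is identical to the top strand over positions 140–153: GTACTCTCGAGGCT.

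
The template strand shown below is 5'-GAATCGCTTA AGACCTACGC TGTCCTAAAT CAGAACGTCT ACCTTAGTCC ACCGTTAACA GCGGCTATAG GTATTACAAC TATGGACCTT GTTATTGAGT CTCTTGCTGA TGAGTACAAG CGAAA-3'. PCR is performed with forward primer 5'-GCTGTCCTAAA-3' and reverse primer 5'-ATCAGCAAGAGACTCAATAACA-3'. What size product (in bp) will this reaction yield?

The forward primer matches the template at positions 19–29.
Taking the reverse complement of ATCAGCAAGAGACTCAATAACA gives TGTTATTGAGTCTCTTGCTGAT, found at positions 90–111 on the template; the primer anneals here to the top strand with its 3' end pointing upstream.
Product length = (reverse-primer end) − (forward-primer start) + 1 = 111 − 19 + 1 = 93 bp.

93 bp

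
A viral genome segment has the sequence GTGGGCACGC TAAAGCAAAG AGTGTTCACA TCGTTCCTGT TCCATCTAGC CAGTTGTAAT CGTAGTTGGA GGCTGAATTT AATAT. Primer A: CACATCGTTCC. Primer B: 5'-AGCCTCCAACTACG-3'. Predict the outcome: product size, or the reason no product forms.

Primer A (CACATCGTTCC) matches the top strand at positions 27–37; it acts as a forward primer.
Primer B's reverse complement is CGTAGTTGGAGGCT, matching the top strand at positions 61–74; it acts as a reverse primer.
The 3' ends face each other across positions 27–74, giving a 48 bp product.

Yes — a 48 bp product.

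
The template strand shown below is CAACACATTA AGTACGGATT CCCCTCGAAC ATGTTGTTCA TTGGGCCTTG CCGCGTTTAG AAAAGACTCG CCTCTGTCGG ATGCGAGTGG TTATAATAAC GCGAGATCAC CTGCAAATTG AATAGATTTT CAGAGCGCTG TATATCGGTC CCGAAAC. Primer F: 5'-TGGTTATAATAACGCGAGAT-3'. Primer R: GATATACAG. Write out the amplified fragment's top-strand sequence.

Scanning the template, TGGTTATAATAACGCGAGAT occurs at positions 88–107; this primer anneals to the bottom strand there with its 3' end pointing downstream.
The reverse primer's reverse complement is CTGTATATC, which matches the template at positions 138–146.
The product is the template from position 88 through 146 (59 bp).

5'-TGGTTATAATAACGCGAGATCACCTGCAAATTGAATAGATTTTCAGAGCGCTGTATATC-3'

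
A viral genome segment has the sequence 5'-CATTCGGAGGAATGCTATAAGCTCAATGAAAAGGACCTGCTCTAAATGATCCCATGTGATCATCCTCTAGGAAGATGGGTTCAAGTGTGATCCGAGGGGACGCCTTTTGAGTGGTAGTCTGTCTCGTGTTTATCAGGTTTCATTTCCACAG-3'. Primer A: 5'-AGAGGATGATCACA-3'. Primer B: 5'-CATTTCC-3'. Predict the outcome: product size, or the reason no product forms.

No product — the primers' 3' ends point away from each other.

Primer A (AGAGGATGATCACA) has reverse complement TGTGATCATCCTCT, which matches the top strand at positions 55–68; primer A anneals to the top strand there with its 3' end pointing upstream toward position 55.
Primer B (CATTTCC) matches the top strand directly at positions 141–147; it anneals to the bottom strand with its 3' end pointing downstream toward position 147.
The 3' ends diverge (primer A extends toward position 1, primer B toward position 151), so the primers never converge on a shared product.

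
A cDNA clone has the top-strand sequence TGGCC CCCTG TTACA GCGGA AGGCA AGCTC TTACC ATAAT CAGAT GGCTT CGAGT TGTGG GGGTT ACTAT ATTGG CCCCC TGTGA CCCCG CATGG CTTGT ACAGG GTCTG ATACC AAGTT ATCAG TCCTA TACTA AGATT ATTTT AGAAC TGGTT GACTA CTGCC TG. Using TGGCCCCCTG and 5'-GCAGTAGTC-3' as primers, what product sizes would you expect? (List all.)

The forward primer TGGCCCCCTG matches the top strand at positions 1–10, 73–82.
The reverse primer's reverse complement is GACTACTGC, matching at positions 156–164.
Each forward site pairs with the reverse site to give a product ending at position 164: sizes 164, 92 bp.

164 bp, 92 bp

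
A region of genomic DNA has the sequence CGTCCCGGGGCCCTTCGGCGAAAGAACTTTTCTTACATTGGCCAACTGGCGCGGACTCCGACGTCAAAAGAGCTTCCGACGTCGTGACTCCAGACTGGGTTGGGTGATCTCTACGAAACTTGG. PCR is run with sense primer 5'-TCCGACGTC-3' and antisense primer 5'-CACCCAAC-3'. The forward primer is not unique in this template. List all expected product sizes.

The forward primer TCCGACGTC matches the top strand at positions 57–65, 75–83.
The reverse primer's reverse complement is GTTGGGTG, matching at positions 99–106.
Each forward site pairs with the reverse site to give a product ending at position 106: sizes 50, 32 bp.

50 bp, 32 bp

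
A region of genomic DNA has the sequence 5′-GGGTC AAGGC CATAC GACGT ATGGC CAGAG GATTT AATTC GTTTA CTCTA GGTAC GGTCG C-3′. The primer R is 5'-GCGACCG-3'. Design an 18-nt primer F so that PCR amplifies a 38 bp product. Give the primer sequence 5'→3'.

5'-GCCAGAGGATTTAATTCG-3'

The reverse primer's reverse complement CGGTCGC matches the template at positions 55–61, so the product ends at position 61.
A 38 bp product then starts at position 61 − 38 + 1 = 24.
The forward primer is identical to the top strand there: GCCAGAGGATTTAATTCG.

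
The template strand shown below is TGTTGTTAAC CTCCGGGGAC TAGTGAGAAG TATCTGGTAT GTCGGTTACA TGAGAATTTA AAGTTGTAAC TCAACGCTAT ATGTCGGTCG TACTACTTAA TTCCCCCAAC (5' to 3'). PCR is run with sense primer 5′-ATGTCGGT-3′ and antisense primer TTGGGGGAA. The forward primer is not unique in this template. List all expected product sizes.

The forward primer ATGTCGGT matches the top strand at positions 39–46, 81–88.
The reverse primer's reverse complement is TTCCCCCAA, matching at positions 101–109.
Each forward site pairs with the reverse site to give a product ending at position 109: sizes 71, 29 bp.

71 bp, 29 bp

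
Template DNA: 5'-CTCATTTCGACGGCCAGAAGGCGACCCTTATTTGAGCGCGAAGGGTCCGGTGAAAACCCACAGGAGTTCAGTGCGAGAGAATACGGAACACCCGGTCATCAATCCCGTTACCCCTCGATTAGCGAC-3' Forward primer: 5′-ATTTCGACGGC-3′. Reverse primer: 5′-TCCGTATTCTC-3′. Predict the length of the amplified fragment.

Forward primer ATTTCGACGGC is found on the top strand at positions 4–14.
Taking the reverse complement of TCCGTATTCTC gives GAGAATACGGA, found at positions 77–87 on the template; the primer anneals here to the top strand with its 3' end pointing upstream.
Amplicon spans positions 4–87: 84 bp.

84 bp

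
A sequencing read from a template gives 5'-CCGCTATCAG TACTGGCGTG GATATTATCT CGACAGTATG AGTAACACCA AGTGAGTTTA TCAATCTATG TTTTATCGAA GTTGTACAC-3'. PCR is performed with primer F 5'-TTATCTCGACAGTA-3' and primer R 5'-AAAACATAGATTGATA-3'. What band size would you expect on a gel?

50 bp

Scanning the template, TTATCTCGACAGTA occurs at positions 25–38; this primer anneals to the bottom strand there with its 3' end pointing downstream.
Reverse complement of the reverse primer: TATCAATCTATGTTTT. This occurs on the top strand at positions 59–74.
The product runs from position 25 to position 74, so its length is 74 − 25 + 1 = 50 bp.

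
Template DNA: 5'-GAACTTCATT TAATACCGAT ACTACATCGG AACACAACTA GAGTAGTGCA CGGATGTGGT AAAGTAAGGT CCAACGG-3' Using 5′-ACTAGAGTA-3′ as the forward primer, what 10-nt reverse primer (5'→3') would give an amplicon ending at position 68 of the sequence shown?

5'-CTTACTTTAC-3'

The forward primer binds at positions 37–45; the product's 3' end on the top strand is position 68.
The reverse primer anneals to the top strand over positions 59–68, i.e. to GTAAAGTAAG.
Its sequence written 5'→3' is the reverse complement: CTTACTTTAC.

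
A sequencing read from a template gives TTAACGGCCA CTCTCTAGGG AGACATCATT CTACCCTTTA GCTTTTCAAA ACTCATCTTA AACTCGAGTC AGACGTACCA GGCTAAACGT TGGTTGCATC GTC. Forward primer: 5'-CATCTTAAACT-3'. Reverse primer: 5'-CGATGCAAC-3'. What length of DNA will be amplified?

48 bp

The forward primer matches the template at positions 54–64.
Reverse complement of the reverse primer: GTTGCATCG. This occurs on the top strand at positions 93–101.
Amplicon spans positions 54–101: 48 bp.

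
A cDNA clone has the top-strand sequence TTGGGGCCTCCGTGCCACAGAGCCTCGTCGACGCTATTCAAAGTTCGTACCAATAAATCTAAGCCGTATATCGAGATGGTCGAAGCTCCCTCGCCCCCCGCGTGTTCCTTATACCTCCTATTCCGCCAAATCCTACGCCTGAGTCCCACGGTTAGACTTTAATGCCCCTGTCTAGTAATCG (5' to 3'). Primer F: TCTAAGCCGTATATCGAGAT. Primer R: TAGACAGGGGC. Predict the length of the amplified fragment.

Scanning the template, TCTAAGCCGTATATCGAGAT occurs at positions 58–77; this primer anneals to the bottom strand there with its 3' end pointing downstream.
Taking the reverse complement of TAGACAGGGGC gives GCCCCTGTCTA, found at positions 164–174 on the template; the primer anneals here to the top strand with its 3' end pointing upstream.
Amplicon spans positions 58–174: 117 bp.

117 bp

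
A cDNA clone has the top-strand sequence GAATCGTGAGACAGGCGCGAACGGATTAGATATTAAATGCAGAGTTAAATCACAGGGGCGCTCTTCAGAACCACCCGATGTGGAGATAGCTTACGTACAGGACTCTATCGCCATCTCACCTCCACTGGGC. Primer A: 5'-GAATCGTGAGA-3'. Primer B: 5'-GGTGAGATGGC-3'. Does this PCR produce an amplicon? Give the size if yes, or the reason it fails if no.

Primer A (GAATCGTGAGA) matches the top strand at positions 1–11; it acts as a forward primer.
Primer B's reverse complement is GCCATCTCACC, matching the top strand at positions 110–120; it acts as a reverse primer.
The 3' ends face each other across positions 1–120, giving a 120 bp product.

Yes — a 120 bp product.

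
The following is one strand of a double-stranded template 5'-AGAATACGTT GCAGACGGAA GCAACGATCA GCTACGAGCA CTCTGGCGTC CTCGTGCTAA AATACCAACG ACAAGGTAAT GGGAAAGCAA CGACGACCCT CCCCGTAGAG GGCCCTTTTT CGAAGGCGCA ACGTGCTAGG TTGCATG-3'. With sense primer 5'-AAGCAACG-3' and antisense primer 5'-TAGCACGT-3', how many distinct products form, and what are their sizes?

The forward primer AAGCAACG matches the top strand at positions 19–26, 85–92.
The reverse primer's reverse complement is ACGTGCTA, matching at positions 131–138.
Each forward site pairs with the reverse site to give a product ending at position 138: sizes 120, 54 bp.

Two products: 120 bp, 54 bp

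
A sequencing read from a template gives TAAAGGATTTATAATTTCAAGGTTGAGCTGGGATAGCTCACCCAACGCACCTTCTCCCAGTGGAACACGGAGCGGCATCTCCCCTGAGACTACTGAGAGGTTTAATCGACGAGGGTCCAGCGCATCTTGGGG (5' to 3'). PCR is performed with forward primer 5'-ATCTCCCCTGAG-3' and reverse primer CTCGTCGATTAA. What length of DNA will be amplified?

The forward primer matches the template at positions 77–88.
Reverse complement of the reverse primer: TTAATCGACGAG. This occurs on the top strand at positions 102–113.
The product runs from position 77 to position 113, so its length is 113 − 77 + 1 = 37 bp.

37 bp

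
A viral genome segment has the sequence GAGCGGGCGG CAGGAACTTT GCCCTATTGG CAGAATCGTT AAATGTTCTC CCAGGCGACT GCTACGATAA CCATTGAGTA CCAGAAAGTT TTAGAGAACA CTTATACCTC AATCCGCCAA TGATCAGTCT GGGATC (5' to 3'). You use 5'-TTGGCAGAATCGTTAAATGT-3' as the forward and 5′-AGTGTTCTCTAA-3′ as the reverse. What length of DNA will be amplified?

76 bp

The forward primer matches the template at positions 27–46.
Reverse complement of the reverse primer: TTAGAGAACACT. This occurs on the top strand at positions 91–102.
Product length = (reverse-primer end) − (forward-primer start) + 1 = 102 − 27 + 1 = 76 bp.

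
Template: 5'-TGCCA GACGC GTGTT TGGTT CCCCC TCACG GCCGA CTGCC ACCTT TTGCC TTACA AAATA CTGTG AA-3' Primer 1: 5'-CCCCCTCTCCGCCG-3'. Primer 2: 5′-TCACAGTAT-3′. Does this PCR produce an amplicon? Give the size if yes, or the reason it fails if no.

Primer 1 (CCCCCTCTCCGCCG) does not match the top strand, and its reverse complement CGGCGGAGAGGGGG does not match either.
With no annealing site for primer 1, no amplification occurs.

No product — primer 1 has no binding site in the template.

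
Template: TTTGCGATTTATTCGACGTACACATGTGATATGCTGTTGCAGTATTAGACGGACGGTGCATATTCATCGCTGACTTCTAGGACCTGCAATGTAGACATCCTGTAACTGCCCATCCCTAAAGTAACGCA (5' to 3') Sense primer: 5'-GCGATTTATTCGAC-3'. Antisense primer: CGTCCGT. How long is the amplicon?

52 bp

The forward primer matches the template at positions 4–17.
The reverse primer's reverse complement is ACGGACG, which matches the template at positions 49–55.
Product length = (reverse-primer end) − (forward-primer start) + 1 = 55 − 4 + 1 = 52 bp.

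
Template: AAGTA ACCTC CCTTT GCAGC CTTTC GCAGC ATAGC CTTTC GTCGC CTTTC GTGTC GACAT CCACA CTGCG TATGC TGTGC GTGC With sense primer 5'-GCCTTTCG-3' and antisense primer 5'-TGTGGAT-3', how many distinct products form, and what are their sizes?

The forward primer GCCTTTCG matches the top strand at positions 19–26, 34–41, 44–51.
The reverse primer's reverse complement is ATCCACA, matching at positions 59–65.
Each forward site pairs with the reverse site to give a product ending at position 65: sizes 47, 32, 22 bp.

Three products: 47 bp, 32 bp, 22 bp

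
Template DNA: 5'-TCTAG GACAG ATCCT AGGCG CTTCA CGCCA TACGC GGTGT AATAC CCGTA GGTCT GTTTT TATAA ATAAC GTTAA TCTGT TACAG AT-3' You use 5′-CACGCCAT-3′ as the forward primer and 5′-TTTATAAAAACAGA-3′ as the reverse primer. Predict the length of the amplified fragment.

43 bp

Forward primer CACGCCAT is found on the top strand at positions 24–31.
The reverse primer's reverse complement is TCTGTTTTTATAAA, which matches the template at positions 53–66.
The product runs from position 24 to position 66, so its length is 66 − 24 + 1 = 43 bp.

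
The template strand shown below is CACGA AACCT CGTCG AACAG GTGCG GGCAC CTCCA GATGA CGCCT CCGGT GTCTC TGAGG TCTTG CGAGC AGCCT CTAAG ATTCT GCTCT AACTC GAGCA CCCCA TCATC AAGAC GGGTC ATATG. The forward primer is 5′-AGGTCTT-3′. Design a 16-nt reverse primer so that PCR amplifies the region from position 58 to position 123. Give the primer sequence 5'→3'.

5'-TATGACCCGTCTTGAT-3'

The product's 3' end on the top strand is position 123.
The reverse primer anneals to the top strand over positions 108–123, i.e. to ATCAAGACGGGTCATA.
Its sequence written 5'→3' is the reverse complement: TATGACCCGTCTTGAT.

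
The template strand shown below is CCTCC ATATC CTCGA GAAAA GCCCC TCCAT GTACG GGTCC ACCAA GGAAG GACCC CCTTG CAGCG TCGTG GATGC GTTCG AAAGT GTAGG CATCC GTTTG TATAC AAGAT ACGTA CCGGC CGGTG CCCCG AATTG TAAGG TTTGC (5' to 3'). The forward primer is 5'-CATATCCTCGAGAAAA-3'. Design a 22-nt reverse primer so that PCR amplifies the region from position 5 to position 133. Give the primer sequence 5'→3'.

5'-ATTCGGGGCACCGGCCGGTACG-3'

The product's 3' end on the top strand is position 133.
The reverse primer anneals to the top strand over positions 112–133, i.e. to CGTACCGGCCGGTGCCCCGAAT.
Its sequence written 5'→3' is the reverse complement: ATTCGGGGCACCGGCCGGTACG.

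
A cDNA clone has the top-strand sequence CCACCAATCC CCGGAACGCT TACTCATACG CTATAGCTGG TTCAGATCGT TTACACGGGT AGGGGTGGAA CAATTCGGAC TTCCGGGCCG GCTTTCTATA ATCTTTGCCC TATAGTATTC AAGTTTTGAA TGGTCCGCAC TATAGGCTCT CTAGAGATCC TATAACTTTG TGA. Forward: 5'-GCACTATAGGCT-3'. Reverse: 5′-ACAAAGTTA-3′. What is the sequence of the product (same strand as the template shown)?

Scanning the template, GCACTATAGGCT occurs at positions 137–148; this primer anneals to the bottom strand there with its 3' end pointing downstream.
Taking the reverse complement of ACAAAGTTA gives TAACTTTGT, found at positions 163–171 on the template; the primer anneals here to the top strand with its 3' end pointing upstream.
The product is the template from position 137 through 171 (35 bp).

5'-GCACTATAGGCTCTCTAGAGATCCTATAACTTTGT-3'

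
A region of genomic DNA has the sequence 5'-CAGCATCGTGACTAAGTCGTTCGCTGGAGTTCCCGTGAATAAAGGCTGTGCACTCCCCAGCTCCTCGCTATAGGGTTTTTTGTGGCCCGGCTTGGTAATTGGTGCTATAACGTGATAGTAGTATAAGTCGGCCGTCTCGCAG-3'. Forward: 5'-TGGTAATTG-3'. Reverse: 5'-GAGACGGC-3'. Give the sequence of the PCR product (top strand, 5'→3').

5'-TGGTAATTGGTGCTATAACGTGATAGTAGTATAAGTCGGCCGTCTC-3'

Scanning the template, TGGTAATTG occurs at positions 93–101; this primer anneals to the bottom strand there with its 3' end pointing downstream.
Reverse complement of the reverse primer: GCCGTCTC. This occurs on the top strand at positions 131–138.
The product is the template from position 93 through 138 (46 bp).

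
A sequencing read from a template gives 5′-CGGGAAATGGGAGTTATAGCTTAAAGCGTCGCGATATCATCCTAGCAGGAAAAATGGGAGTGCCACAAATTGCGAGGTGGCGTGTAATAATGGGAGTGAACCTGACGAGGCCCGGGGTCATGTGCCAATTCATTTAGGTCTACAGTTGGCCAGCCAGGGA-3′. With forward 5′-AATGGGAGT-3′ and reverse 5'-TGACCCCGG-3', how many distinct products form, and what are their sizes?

The forward primer AATGGGAGT matches the top strand at positions 6–14, 53–61, 89–97.
The reverse primer's reverse complement is CCGGGGTCA, matching at positions 112–120.
Each forward site pairs with the reverse site to give a product ending at position 120: sizes 115, 68, 32 bp.

Three products: 115 bp, 68 bp, 32 bp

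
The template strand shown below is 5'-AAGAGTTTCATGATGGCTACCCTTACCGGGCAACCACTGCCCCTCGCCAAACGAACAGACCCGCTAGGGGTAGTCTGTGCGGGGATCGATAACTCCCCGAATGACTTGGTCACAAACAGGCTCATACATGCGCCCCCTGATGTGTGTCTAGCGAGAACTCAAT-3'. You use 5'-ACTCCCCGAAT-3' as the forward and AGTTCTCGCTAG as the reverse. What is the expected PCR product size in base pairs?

Forward primer ACTCCCCGAAT is found on the top strand at positions 92–102.
Taking the reverse complement of AGTTCTCGCTAG gives CTAGCGAGAACT, found at positions 148–159 on the template; the primer anneals here to the top strand with its 3' end pointing upstream.
The product runs from position 92 to position 159, so its length is 159 − 92 + 1 = 68 bp.

68 bp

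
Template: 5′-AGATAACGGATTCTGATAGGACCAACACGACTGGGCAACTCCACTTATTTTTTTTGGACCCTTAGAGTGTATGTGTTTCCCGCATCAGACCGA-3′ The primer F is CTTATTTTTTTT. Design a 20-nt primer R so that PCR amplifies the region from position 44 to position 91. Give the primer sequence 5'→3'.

The product's 3' end on the top strand is position 91.
The reverse primer anneals to the top strand over positions 72–91, i.e. to TGTGTTTCCCGCATCAGACC.
Its sequence written 5'→3' is the reverse complement: GGTCTGATGCGGGAAACACA.

5'-GGTCTGATGCGGGAAACACA-3'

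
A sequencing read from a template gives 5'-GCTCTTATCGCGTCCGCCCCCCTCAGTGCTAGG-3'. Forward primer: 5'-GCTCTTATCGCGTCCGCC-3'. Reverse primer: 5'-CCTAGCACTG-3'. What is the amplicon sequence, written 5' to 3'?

Scanning the template, GCTCTTATCGCGTCCGCC occurs at positions 1–18; this primer anneals to the bottom strand there with its 3' end pointing downstream.
Taking the reverse complement of CCTAGCACTG gives CAGTGCTAGG, found at positions 24–33 on the template; the primer anneals here to the top strand with its 3' end pointing upstream.
The product is the template from position 1 through 33 (33 bp).

5'-GCTCTTATCGCGTCCGCCCCCCTCAGTGCTAGG-3'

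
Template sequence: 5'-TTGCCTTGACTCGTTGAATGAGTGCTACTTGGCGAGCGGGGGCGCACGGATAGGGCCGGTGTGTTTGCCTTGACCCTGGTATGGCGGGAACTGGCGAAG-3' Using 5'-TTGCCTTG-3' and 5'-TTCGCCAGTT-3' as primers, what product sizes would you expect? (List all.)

98 bp, 34 bp

The forward primer TTGCCTTG matches the top strand at positions 1–8, 65–72.
The reverse primer's reverse complement is AACTGGCGAA, matching at positions 89–98.
Each forward site pairs with the reverse site to give a product ending at position 98: sizes 98, 34 bp.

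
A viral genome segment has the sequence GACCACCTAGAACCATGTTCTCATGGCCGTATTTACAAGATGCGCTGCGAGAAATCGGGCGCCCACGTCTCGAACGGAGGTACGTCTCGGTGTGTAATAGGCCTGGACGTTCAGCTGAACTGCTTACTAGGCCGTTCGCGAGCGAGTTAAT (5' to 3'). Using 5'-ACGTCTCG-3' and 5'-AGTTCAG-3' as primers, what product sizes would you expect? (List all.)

57 bp, 40 bp

The forward primer ACGTCTCG matches the top strand at positions 65–72, 82–89.
The reverse primer's reverse complement is CTGAACT, matching at positions 115–121.
Each forward site pairs with the reverse site to give a product ending at position 121: sizes 57, 40 bp.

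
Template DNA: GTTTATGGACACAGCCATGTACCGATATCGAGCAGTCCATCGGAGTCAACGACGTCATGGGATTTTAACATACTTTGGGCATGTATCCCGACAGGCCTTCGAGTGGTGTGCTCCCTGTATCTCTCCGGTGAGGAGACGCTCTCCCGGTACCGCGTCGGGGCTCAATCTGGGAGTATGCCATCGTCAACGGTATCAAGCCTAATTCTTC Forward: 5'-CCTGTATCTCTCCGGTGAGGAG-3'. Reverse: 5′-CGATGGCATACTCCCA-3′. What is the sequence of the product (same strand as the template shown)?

5'-CCTGTATCTCTCCGGTGAGGAGACGCTCTCCCGGTACCGCGTCGGGGCTCAATCTGGGAGTATGCCATCG-3'

Scanning the template, CCTGTATCTCTCCGGTGAGGAG occurs at positions 114–135; this primer anneals to the bottom strand there with its 3' end pointing downstream.
Reverse complement of the reverse primer: TGGGAGTATGCCATCG. This occurs on the top strand at positions 168–183.
The product is the template from position 114 through 183 (70 bp).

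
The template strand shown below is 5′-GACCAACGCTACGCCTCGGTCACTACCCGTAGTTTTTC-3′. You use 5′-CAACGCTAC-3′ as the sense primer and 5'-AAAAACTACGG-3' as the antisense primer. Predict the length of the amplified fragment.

34 bp

Forward primer CAACGCTAC is found on the top strand at positions 4–12.
Taking the reverse complement of AAAAACTACGG gives CCGTAGTTTTT, found at positions 27–37 on the template; the primer anneals here to the top strand with its 3' end pointing upstream.
The product runs from position 4 to position 37, so its length is 37 − 4 + 1 = 34 bp.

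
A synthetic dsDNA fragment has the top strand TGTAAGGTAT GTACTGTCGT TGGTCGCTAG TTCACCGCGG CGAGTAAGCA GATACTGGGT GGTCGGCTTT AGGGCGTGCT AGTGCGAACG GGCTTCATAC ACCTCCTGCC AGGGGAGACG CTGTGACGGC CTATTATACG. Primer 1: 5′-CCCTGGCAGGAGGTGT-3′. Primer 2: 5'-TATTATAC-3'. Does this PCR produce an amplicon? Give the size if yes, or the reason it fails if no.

No product — the primers' 3' ends point away from each other.

Primer 1 (CCCTGGCAGGAGGTGT) has reverse complement ACACCTCCTGCCAGGG, which matches the top strand at positions 99–114; primer 1 anneals to the top strand there with its 3' end pointing upstream toward position 99.
Primer 2 (TATTATAC) matches the top strand directly at positions 132–139; it anneals to the bottom strand with its 3' end pointing downstream toward position 139.
The 3' ends diverge (primer 1 extends toward position 1, primer 2 toward position 140), so the primers never converge on a shared product.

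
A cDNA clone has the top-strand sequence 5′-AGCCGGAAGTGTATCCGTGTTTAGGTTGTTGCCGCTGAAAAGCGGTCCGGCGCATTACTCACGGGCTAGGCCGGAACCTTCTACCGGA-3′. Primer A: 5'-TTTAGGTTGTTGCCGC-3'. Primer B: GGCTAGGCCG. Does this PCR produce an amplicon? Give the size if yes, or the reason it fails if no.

Primer A (TTTAGGTTGTTGCCGC) matches the top strand at positions 20–35 (3' end points downstream).
Primer B (GGCTAGGCCG) also matches the top strand directly, at positions 64–73 — its reverse complement CGGCCTAGCC is not present.
Both primers anneal to the bottom strand with 3' ends pointing the same way, so neither can prime synthesis back toward the other.

No product — both primers anneal to the same strand and extend in the same direction.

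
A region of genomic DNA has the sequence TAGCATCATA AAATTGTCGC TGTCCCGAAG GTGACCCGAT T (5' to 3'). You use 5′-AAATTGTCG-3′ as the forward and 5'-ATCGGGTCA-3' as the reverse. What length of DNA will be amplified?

Scanning the template, AAATTGTCG occurs at positions 11–19; this primer anneals to the bottom strand there with its 3' end pointing downstream.
Taking the reverse complement of ATCGGGTCA gives TGACCCGAT, found at positions 32–40 on the template; the primer anneals here to the top strand with its 3' end pointing upstream.
Product length = (reverse-primer end) − (forward-primer start) + 1 = 40 − 11 + 1 = 30 bp.

30 bp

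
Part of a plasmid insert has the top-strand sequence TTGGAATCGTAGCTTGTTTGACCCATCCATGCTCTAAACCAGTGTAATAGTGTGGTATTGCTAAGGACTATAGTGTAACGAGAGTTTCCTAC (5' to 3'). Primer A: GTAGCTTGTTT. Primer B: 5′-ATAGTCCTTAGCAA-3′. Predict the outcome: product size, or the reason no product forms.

Primer A (GTAGCTTGTTT) matches the top strand at positions 9–19; it acts as a forward primer.
Primer B's reverse complement is TTGCTAAGGACTAT, matching the top strand at positions 58–71; it acts as a reverse primer.
The 3' ends face each other across positions 9–71, giving a 63 bp product.

Yes — a 63 bp product.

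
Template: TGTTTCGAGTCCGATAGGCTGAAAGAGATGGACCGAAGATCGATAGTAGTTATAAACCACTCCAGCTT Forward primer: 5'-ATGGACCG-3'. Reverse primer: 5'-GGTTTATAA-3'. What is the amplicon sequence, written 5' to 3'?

5'-ATGGACCGAAGATCGATAGTAGTTATAAACC-3'

Scanning the template, ATGGACCG occurs at positions 28–35; this primer anneals to the bottom strand there with its 3' end pointing downstream.
The reverse primer's reverse complement is TTATAAACC, which matches the template at positions 50–58.
The product is the template from position 28 through 58 (31 bp).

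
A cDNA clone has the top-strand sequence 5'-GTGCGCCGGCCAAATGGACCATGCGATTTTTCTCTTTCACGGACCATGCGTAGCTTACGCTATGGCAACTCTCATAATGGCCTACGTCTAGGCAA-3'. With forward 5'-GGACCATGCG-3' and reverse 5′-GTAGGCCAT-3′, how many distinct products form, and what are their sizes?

Two products: 70 bp, 45 bp

The forward primer GGACCATGCG matches the top strand at positions 16–25, 41–50.
The reverse primer's reverse complement is ATGGCCTAC, matching at positions 77–85.
Each forward site pairs with the reverse site to give a product ending at position 85: sizes 70, 45 bp.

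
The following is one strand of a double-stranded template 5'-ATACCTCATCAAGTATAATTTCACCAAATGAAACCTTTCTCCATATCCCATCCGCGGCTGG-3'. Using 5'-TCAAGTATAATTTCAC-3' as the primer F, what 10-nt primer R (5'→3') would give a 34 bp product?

The forward primer binds at positions 9–24, so a 34 bp product ends at position 9 + 34 − 1 = 42.
The reverse primer anneals to the top strand over positions 33–42, i.e. to ACCTTTCTCC.
Its sequence written 5'→3' is the reverse complement: GGAGAAAGGT.

5'-GGAGAAAGGT-3'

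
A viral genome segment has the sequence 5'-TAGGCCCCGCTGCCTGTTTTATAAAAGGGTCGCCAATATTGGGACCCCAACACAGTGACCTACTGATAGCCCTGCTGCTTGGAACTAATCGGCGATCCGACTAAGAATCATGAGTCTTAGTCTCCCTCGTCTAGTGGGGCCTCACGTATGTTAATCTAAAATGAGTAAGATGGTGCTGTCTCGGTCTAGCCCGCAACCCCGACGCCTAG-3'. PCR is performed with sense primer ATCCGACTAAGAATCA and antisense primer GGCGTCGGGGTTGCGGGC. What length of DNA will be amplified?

112 bp

Forward primer ATCCGACTAAGAATCA is found on the top strand at positions 95–110.
Reverse complement of the reverse primer: GCCCGCAACCCCGACGCC. This occurs on the top strand at positions 189–206.
The product runs from position 95 to position 206, so its length is 206 − 95 + 1 = 112 bp.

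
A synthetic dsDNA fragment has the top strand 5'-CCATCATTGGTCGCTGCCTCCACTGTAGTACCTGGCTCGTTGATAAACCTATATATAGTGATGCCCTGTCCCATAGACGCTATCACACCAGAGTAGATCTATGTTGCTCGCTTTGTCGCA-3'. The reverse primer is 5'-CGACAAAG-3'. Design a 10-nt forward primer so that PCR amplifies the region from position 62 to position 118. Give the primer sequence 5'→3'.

The reverse primer's reverse complement CTTTGTCG matches the template at positions 111–118; the product starts at position 62.
The forward primer is identical to the top strand over positions 62–71: TGCCCTGTCC.

5'-TGCCCTGTCC-3'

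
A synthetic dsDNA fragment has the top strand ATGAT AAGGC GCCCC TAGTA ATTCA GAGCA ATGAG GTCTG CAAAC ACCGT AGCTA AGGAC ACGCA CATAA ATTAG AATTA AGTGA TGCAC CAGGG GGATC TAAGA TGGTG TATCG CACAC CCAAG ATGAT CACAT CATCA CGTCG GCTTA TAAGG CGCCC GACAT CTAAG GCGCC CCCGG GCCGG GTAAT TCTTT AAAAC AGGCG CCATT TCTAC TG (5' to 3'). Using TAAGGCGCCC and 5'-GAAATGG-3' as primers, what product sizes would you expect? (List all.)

208 bp, 62 bp, 46 bp

The forward primer TAAGGCGCCC matches the top strand at positions 5–14, 151–160, 167–176.
The reverse primer's reverse complement is CCATTTC, matching at positions 206–212.
Each forward site pairs with the reverse site to give a product ending at position 212: sizes 208, 62, 46 bp.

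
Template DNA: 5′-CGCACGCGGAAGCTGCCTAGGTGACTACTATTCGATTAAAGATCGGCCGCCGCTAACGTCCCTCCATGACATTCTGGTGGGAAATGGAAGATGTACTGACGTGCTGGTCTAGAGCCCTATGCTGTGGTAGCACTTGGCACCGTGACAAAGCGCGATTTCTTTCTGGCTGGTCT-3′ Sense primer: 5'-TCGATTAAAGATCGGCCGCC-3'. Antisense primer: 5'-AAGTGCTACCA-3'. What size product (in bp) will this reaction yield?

104 bp

The forward primer matches the template at positions 32–51.
Reverse complement of the reverse primer: TGGTAGCACTT. This occurs on the top strand at positions 125–135.
The product runs from position 32 to position 135, so its length is 135 − 32 + 1 = 104 bp.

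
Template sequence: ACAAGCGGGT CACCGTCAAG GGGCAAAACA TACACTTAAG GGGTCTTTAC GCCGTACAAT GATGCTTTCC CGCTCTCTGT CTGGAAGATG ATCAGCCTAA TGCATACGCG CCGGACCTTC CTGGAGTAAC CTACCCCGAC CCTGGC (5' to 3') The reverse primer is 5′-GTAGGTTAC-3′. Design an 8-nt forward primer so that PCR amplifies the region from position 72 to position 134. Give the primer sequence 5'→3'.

The reverse primer's reverse complement GTAACCTAC matches the template at positions 126–134; the product starts at position 72.
The forward primer is identical to the top strand over positions 72–79: GCTCTCTG.

5'-GCTCTCTG-3'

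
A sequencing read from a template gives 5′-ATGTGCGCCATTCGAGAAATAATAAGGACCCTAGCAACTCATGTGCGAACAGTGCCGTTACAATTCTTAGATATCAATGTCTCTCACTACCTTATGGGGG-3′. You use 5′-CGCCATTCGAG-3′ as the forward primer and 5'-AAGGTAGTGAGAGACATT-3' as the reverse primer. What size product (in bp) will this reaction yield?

88 bp

The forward primer matches the template at positions 6–16.
Reverse complement of the reverse primer: AATGTCTCTCACTACCTT. This occurs on the top strand at positions 76–93.
Product length = (reverse-primer end) − (forward-primer start) + 1 = 93 − 6 + 1 = 88 bp.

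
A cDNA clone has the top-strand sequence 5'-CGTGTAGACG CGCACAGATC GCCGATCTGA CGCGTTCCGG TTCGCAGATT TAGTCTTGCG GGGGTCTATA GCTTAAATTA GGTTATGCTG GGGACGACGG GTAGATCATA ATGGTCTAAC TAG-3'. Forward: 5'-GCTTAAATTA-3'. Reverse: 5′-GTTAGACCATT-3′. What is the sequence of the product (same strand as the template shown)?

Scanning the template, GCTTAAATTA occurs at positions 71–80; this primer anneals to the bottom strand there with its 3' end pointing downstream.
The reverse primer's reverse complement is AATGGTCTAAC, which matches the template at positions 110–120.
The product is the template from position 71 through 120 (50 bp).

5'-GCTTAAATTAGGTTATGCTGGGGACGACGGGTAGATCATAATGGTCTAAC-3'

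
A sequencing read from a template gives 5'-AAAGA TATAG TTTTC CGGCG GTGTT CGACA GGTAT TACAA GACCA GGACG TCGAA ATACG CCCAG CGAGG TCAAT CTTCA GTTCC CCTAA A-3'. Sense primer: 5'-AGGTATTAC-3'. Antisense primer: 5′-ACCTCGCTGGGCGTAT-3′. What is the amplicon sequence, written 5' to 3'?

5'-AGGTATTACAAGACCAGGACGTCGAAATACGCCCAGCGAGGT-3'

Scanning the template, AGGTATTAC occurs at positions 30–38; this primer anneals to the bottom strand there with its 3' end pointing downstream.
Taking the reverse complement of ACCTCGCTGGGCGTAT gives ATACGCCCAGCGAGGT, found at positions 56–71 on the template; the primer anneals here to the top strand with its 3' end pointing upstream.
The product is the template from position 30 through 71 (42 bp).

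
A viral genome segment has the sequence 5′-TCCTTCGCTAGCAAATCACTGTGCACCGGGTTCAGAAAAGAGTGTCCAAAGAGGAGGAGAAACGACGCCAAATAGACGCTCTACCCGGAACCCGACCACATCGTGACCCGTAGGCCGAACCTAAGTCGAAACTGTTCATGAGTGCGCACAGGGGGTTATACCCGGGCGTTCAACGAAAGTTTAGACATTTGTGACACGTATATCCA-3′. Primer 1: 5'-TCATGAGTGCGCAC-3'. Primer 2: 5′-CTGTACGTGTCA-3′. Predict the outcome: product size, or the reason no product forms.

No product — primer 2 has no binding site in the template.

Primer 2 (CTGTACGTGTCA) does not match the top strand, and its reverse complement TGACACGTACAG does not match either.
With no annealing site for primer 2, no amplification occurs.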